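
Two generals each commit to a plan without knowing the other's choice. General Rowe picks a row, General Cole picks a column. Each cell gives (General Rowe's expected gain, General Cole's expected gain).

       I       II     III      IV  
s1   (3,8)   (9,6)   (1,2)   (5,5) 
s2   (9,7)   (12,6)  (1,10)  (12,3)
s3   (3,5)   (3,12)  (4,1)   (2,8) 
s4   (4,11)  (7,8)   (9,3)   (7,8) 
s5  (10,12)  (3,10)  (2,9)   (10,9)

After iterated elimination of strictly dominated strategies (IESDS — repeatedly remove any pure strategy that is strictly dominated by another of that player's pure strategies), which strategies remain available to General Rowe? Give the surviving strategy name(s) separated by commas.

Row s3 is eliminated: s4 beats it against every remaining column (I: 4>3, II: 7>3, III: 9>4, IV: 7>2).
Column II is eliminated: I beats it against every remaining row (s1: 8>6, s2: 7>6, s4: 11>8, s5: 12>10).
General Rowe's strategy s1 is strictly dominated by s4 (I: 4>3, III: 9>1, IV: 7>5) and is removed.
General Cole's strategy IV is strictly dominated by I (s2: 7>3, s4: 11>8, s5: 12>9) and is removed.
General Rowe's strategy s2 is strictly dominated by s5 (I: 10>9, III: 2>1) and is removed.
Column III is eliminated: I beats it against every remaining row (s4: 11>3, s5: 12>9).
For General Rowe, s5 strictly dominates s4 on the remaining columns (I: 10>4); eliminate s4.
Among the remaining strategies, none is strictly dominated by another pure strategy of the same player, so the elimination stops.
Surviving strategies — General Rowe: {s5}; General Cole: {I}.

s5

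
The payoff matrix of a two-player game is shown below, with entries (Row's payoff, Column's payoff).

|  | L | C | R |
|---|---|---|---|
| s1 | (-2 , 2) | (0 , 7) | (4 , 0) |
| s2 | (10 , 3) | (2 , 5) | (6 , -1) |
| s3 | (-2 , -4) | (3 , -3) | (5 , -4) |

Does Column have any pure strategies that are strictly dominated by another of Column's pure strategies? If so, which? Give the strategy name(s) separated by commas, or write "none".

L is strictly dominated by C (s1: 7>2, s2: 5>3, s3: -3>-4).
C: no other strategy beats it everywhere (L at s1 (7>2); R at s1 (7>0)).
C strictly dominates R — s1: 7>0, s2: 5>-1, s3: -3>-4.

L, R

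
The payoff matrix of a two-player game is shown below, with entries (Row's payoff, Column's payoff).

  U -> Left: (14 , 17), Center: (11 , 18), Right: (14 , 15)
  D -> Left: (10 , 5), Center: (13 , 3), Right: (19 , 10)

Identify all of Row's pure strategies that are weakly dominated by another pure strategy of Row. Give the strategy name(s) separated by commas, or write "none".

U is not dominated — it holds its own against D at Left (14>10).
Nothing dominates D: U at Center (13>11).

none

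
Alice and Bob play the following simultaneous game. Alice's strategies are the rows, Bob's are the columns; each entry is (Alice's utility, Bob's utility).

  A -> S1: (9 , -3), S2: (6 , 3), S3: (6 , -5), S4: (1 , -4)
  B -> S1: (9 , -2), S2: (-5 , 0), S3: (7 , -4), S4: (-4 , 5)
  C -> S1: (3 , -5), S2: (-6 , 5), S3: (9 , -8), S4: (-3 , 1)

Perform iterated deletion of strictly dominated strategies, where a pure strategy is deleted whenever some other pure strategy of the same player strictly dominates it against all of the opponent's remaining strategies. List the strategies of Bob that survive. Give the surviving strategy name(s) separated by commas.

For Bob, S2 strictly dominates S1 on the remaining rows (A: 3>-3, B: 0>-2, C: 5>-5); eliminate S1.
For Bob, S2 strictly dominates S3 on the remaining rows (A: 3>-5, B: 0>-4, C: 5>-8); eliminate S3.
Alice's strategy B is strictly dominated by A (S2: 6>-5, S4: 1>-4) and is removed.
Alice's strategy C is strictly dominated by A (S2: 6>-6, S4: 1>-3) and is removed.
Bob's strategy S4 is strictly dominated by S2 (A: 3>-4) and is removed.
Among the remaining strategies, none is strictly dominated by another pure strategy of the same player, so the elimination stops.
Surviving strategies — Alice: {A}; Bob: {S2}.

S2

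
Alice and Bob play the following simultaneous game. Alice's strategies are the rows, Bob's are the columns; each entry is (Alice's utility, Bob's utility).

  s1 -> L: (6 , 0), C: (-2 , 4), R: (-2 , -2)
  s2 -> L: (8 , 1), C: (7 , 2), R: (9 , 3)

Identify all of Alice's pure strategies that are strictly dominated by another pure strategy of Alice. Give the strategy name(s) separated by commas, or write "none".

s1

s2 strictly dominates s1 — L: 8>6, C: 7>-2, R: 9>-2.
s2 is not dominated — it holds its own against s1 at L (8>6).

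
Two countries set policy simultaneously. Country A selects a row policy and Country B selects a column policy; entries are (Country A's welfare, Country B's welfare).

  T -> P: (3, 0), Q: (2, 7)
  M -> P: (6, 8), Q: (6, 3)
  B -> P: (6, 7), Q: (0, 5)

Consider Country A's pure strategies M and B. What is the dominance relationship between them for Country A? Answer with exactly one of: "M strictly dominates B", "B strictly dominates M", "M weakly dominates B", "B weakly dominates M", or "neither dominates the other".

M weakly dominates B

Compare M to B across each opponent action: P: 6=6, Q: 6>0.
M is at least as good everywhere and strictly better somewhere (tied only at P), so M weakly but not strictly dominates B.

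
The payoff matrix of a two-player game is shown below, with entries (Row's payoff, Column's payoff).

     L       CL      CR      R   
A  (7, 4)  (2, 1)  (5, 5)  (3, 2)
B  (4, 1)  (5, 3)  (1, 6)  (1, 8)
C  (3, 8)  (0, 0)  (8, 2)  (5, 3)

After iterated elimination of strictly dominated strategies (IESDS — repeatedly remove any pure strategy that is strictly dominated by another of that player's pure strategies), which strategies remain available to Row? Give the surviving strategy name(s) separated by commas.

A, C

For Column, CR strictly dominates CL on the remaining rows (A: 5>1, B: 6>3, C: 2>0); eliminate CL.
Row B is eliminated: A beats it against every remaining column (L: 7>4, CR: 5>1, R: 3>1).
For Column, L strictly dominates R on the remaining rows (A: 4>2, C: 8>3); eliminate R.
Among the remaining strategies, none is strictly dominated by another pure strategy of the same player, so the elimination stops.
Surviving strategies — Row: {A, C}; Column: {L, CR}.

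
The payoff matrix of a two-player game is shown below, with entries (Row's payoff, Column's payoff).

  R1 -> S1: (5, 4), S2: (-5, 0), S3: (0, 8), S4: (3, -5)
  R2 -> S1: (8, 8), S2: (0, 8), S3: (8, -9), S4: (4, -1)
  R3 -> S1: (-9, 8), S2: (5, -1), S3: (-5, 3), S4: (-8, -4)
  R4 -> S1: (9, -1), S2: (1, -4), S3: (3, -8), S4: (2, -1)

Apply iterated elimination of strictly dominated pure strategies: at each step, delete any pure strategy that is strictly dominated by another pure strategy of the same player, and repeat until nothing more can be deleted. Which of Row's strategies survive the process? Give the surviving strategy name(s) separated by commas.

R2, R3, R4

Row R1 is eliminated: R2 beats it against every remaining column (S1: 8>5, S2: 0>-5, S3: 8>0, S4: 4>3).
For Column, S1 strictly dominates S3 on the remaining rows (R2: 8>-9, R3: 8>3, R4: -1>-8); eliminate S3.
Among the remaining strategies, none is strictly dominated by another pure strategy of the same player, so the elimination stops.
Surviving strategies — Row: {R2, R3, R4}; Column: {S1, S2, S4}.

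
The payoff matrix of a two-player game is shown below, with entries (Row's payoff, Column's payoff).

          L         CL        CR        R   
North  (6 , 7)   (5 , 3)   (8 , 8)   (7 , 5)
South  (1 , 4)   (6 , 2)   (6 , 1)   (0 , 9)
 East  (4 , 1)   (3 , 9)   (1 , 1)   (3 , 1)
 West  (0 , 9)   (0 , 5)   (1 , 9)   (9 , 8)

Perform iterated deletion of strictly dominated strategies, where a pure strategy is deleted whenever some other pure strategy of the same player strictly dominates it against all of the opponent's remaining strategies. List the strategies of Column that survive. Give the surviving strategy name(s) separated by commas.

For Row, North strictly dominates East on the remaining columns (L: 6>4, CL: 5>3, CR: 8>1, R: 7>3); eliminate East.
Column CL is eliminated: L beats it against every remaining row (North: 7>3, South: 4>2, West: 9>5).
For Row, North strictly dominates South on the remaining columns (L: 6>1, CR: 8>6, R: 7>0); eliminate South.
Column's strategy R is strictly dominated by L (North: 7>5, West: 9>8) and is removed.
Row's strategy West is strictly dominated by North (L: 6>0, CR: 8>1) and is removed.
Column's strategy L is strictly dominated by CR (North: 8>7) and is removed.
Among the remaining strategies, none is strictly dominated by another pure strategy of the same player, so the elimination stops.
Surviving strategies — Row: {North}; Column: {CR}.

CR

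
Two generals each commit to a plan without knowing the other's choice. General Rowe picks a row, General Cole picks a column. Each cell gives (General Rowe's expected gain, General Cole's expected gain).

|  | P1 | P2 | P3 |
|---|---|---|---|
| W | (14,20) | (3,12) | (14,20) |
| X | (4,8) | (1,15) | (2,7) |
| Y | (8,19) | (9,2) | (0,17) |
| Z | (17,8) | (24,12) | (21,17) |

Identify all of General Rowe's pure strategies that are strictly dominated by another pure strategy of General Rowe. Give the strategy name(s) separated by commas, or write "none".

W, X, Y

W is strictly dominated by Z (P1: 17>14, P2: 24>3, P3: 21>14).
W strictly dominates X — P1: 14>4, P2: 3>1, P3: 14>2.
Z strictly dominates Y — P1: 17>8, P2: 24>9, P3: 21>0.
Z: no other strategy beats it everywhere (W at P1 (17>14); X at P1 (17>4); Y at P1 (17>8)).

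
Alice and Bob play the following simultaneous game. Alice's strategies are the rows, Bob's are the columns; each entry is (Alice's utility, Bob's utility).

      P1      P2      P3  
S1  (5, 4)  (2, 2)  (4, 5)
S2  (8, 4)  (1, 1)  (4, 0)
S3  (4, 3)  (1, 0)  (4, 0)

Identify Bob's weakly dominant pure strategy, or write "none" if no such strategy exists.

P1 fails to dominate P3 at S1 (4<5).
P2 fails to dominate P1 at S1 (2<4).
P3 fails to dominate P1 at S2 (0<4).
No single strategy dominates all the others.

none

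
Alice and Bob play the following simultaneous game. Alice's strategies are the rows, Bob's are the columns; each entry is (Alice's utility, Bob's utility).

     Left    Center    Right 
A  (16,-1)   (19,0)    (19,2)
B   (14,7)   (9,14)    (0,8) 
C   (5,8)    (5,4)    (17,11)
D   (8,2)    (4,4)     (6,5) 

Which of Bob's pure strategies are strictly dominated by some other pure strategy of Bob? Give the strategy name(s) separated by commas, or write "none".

Left

Right strictly dominates Left — A: 2>-1, B: 8>7, C: 11>8, D: 5>2.
Nothing dominates Center: Left at A (0>-1); Right at B (14>8).
Right is not dominated — it holds its own against Left at A (2>-1); Center at A (2>0).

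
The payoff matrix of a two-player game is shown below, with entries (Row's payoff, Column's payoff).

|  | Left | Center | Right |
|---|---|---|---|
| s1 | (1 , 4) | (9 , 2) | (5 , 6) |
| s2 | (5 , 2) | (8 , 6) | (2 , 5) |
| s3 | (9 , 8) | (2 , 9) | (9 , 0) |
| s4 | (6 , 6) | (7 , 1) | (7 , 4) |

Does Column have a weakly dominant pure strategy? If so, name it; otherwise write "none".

none

Left fails to dominate Center at s2 (2<6).
Center fails to dominate Left at s1 (2<4).
Right fails to dominate Left at s3 (0<8).
No single strategy dominates all the others.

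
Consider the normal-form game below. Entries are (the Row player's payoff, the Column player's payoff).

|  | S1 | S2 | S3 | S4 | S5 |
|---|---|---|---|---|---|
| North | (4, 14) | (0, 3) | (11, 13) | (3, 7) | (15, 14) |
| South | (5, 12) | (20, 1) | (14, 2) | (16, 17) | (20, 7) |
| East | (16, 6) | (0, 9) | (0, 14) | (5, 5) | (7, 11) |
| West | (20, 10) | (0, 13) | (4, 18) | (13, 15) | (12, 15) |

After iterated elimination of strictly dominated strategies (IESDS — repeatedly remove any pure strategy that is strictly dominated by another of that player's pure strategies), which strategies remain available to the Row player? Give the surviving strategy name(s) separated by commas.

For the Row player, South strictly dominates North on the remaining columns (S1: 5>4, S2: 20>0, S3: 14>11, S4: 16>3, S5: 20>15); eliminate North.
For the Column player, S3 strictly dominates S2 on the remaining rows (South: 2>1, East: 14>9, West: 18>13); eliminate S2.
For the Row player, West strictly dominates East on the remaining columns (S1: 20>16, S3: 4>0, S4: 13>5, S5: 12>7); eliminate East.
For the Column player, S4 strictly dominates S1 on the remaining rows (South: 17>12, West: 15>10); eliminate S1.
For the Row player, South strictly dominates West on the remaining columns (S3: 14>4, S4: 16>13, S5: 20>12); eliminate West.
The Column player's strategy S3 is strictly dominated by S4 (South: 17>2) and is removed.
The Column player's strategy S5 is strictly dominated by S4 (South: 17>7) and is removed.
Among the remaining strategies, none is strictly dominated by another pure strategy of the same player, so the elimination stops.
Surviving strategies — the Row player: {South}; the Column player: {S4}.

South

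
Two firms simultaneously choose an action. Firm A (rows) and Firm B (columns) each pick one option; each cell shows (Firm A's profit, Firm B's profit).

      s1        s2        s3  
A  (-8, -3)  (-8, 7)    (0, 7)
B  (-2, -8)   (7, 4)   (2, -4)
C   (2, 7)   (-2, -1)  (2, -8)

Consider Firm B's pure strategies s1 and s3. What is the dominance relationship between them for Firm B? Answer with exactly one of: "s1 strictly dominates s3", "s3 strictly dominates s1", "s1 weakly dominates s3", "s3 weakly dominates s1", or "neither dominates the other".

neither dominates the other

Compare s1 to s3 across every action of Firm A: A: -3<7, B: -8<-4, C: 7>-8.
s1 does better at C but worse at A, B; neither strategy dominates the other.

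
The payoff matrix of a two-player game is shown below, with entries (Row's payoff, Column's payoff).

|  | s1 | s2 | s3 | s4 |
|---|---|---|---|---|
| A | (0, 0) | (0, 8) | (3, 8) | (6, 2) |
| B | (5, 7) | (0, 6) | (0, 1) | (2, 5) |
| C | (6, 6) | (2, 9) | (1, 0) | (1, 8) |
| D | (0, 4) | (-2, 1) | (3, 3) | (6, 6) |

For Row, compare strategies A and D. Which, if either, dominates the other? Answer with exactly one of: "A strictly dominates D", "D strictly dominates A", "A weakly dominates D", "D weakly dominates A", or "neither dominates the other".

A weakly dominates D

Compare A to D across each opponent action: s1: 0=0, s2: 0>-2, s3: 3=3, s4: 6=6.
A is at least as good everywhere and strictly better somewhere (tied only at s1, s3, s4), so A weakly but not strictly dominates D.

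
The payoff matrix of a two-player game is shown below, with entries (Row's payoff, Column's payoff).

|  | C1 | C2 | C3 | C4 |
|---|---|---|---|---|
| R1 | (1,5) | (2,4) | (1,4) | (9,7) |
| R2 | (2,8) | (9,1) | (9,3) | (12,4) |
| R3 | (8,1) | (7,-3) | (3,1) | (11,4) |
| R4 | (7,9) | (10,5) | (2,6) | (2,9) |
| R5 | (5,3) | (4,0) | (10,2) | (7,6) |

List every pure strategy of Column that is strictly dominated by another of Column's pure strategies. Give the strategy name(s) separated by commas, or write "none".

C2, C3

C1: no other strategy beats it everywhere (C2 at R1 (5>4); C3 at R1 (5>4); C4 at R2 (8>4)).
C2 is strictly dominated by C1 (R1: 5>4, R2: 8>1, R3: 1>-3, R4: 9>5, R5: 3>0).
C4 strictly dominates C3 — R1: 7>4, R2: 4>3, R3: 4>1, R4: 9>6, R5: 6>2.
C4: no other strategy beats it everywhere (C1 at R1 (7>5); C2 at R1 (7>4); C3 at R1 (7>4)).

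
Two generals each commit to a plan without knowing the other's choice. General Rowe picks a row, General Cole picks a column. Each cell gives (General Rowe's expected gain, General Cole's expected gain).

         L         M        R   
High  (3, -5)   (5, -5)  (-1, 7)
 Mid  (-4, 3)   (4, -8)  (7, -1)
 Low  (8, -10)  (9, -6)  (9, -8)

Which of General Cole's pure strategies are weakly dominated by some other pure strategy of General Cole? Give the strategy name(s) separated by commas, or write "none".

none

L is not dominated — it holds its own against M at Mid (3>-8); R at Mid (3>-1).
M is not dominated — it holds its own against L at Low (-6>-10); R at Low (-6>-8).
R: no other strategy beats it everywhere (L at High (7>-5); M at High (7>-5)).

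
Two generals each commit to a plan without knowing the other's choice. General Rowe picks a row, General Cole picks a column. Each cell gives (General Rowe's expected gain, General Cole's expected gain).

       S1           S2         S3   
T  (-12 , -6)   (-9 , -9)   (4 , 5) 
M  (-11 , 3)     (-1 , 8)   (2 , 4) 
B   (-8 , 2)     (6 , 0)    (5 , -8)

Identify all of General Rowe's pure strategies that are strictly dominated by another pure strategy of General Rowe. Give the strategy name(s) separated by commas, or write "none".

T, M

T is strictly dominated by B (S1: -8>-12, S2: 6>-9, S3: 5>4).
M: dominated, since B does at least as well everywhere (S1: -8>-11, S2: 6>-1, S3: 5>2).
Nothing dominates B: T at S1 (-8>-12); M at S1 (-8>-11).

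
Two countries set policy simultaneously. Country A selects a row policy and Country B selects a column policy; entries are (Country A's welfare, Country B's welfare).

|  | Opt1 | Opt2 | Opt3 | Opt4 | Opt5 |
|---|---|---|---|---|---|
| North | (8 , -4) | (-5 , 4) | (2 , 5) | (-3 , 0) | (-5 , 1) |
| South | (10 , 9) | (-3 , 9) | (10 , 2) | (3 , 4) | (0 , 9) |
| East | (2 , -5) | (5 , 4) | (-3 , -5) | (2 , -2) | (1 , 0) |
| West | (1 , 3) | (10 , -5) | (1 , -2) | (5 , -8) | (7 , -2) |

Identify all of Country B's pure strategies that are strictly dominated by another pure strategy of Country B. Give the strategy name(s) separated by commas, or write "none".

Opt4

Nothing dominates Opt1: Opt2 at South (9=9); Opt3 at South (9>2); Opt4 at South (9>4); Opt5 at South (9=9).
Nothing dominates Opt2: Opt1 at North (4>-4); Opt3 at South (9>2); Opt4 at North (4>0); Opt5 at North (4>1).
Nothing dominates Opt3: Opt1 at North (5>-4); Opt2 at North (5>4); Opt4 at North (5>0); Opt5 at North (5>1).
Opt2 strictly dominates Opt4 — North: 4>0, South: 9>4, East: 4>-2, West: -5>-8.
Nothing dominates Opt5: Opt1 at North (1>-4); Opt2 at South (9=9); Opt3 at South (9>2); Opt4 at North (1>0).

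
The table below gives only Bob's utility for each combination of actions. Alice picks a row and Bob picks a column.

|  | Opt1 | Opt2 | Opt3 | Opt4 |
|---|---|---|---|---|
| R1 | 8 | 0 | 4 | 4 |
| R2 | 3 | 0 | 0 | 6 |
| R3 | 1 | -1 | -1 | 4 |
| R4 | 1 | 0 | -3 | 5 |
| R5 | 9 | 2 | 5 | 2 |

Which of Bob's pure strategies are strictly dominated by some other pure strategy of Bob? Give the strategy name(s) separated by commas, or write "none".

Opt2, Opt3

Opt1 is not dominated — it holds its own against Opt2 at R1 (8>0); Opt3 at R1 (8>4); Opt4 at R1 (8>4).
Opt2 is strictly dominated by Opt1 (R1: 8>0, R2: 3>0, R3: 1>-1, R4: 1>0, R5: 9>2).
Opt3 is strictly dominated by Opt1 (R1: 8>4, R2: 3>0, R3: 1>-1, R4: 1>-3, R5: 9>5).
Opt4: no other strategy beats it everywhere (Opt1 at R2 (6>3); Opt2 at R1 (4>0); Opt3 at R1 (4=4)).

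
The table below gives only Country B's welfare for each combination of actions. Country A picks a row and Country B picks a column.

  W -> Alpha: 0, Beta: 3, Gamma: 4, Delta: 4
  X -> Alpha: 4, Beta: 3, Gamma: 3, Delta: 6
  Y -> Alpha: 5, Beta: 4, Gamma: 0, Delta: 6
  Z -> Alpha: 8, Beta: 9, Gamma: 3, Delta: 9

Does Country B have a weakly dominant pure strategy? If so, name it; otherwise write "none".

Delta

Delta vs Alpha: W: 4>0, X: 6>4, Y: 6>5, Z: 9>8.
Delta vs Beta: W: 4>3, X: 6>3, Y: 6>4, Z: 9=9.
Delta vs Gamma: W: 4=4, X: 6>3, Y: 6>0, Z: 9>3.
Delta is at least as good as every other strategy against every opponent action, so it is weakly dominant.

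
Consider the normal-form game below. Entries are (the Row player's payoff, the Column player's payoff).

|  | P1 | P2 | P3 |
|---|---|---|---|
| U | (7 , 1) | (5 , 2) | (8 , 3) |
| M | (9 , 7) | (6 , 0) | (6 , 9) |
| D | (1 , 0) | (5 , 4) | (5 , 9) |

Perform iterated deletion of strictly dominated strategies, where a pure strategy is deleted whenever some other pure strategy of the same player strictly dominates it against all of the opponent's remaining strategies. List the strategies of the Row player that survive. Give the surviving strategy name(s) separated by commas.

U

Row D is eliminated: M beats it against every remaining column (P1: 9>1, P2: 6>5, P3: 6>5).
Column P1 is eliminated: P3 beats it against every remaining row (U: 3>1, M: 9>7).
Column P2 is eliminated: P3 beats it against every remaining row (U: 3>2, M: 9>0).
Row M is eliminated: U beats it against every remaining column (P3: 8>6).
Among the remaining strategies, none is strictly dominated by another pure strategy of the same player, so the elimination stops.
Surviving strategies — the Row player: {U}; the Column player: {P3}.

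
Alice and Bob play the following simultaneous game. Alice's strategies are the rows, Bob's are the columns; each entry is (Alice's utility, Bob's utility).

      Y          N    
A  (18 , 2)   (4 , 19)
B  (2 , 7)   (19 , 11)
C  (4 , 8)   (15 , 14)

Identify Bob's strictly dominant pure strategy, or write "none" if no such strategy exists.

N

N vs Y: A: 19>2, B: 11>7, C: 14>8.
N strictly beats every other strategy against every opponent action, so it is strictly dominant.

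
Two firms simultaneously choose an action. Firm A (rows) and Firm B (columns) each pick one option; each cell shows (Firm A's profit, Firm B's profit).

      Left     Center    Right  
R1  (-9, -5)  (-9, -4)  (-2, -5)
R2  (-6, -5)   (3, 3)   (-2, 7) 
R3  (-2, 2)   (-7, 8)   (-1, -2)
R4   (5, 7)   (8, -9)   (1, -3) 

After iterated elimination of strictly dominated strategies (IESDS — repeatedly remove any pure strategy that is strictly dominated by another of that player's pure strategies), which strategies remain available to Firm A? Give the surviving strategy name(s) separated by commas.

For Firm A, R3 strictly dominates R1 on the remaining columns (Left: -2>-9, Center: -7>-9, Right: -1>-2); eliminate R1.
For Firm A, R4 strictly dominates R2 on the remaining columns (Left: 5>-6, Center: 8>3, Right: 1>-2); eliminate R2.
For Firm A, R4 strictly dominates R3 on the remaining columns (Left: 5>-2, Center: 8>-7, Right: 1>-1); eliminate R3.
For Firm B, Left strictly dominates Center on the remaining rows (R4: 7>-9); eliminate Center.
Column Right is eliminated: Left beats it against every remaining row (R4: 7>-3).
Among the remaining strategies, none is strictly dominated by another pure strategy of the same player, so the elimination stops.
Surviving strategies — Firm A: {R4}; Firm B: {Left}.

R4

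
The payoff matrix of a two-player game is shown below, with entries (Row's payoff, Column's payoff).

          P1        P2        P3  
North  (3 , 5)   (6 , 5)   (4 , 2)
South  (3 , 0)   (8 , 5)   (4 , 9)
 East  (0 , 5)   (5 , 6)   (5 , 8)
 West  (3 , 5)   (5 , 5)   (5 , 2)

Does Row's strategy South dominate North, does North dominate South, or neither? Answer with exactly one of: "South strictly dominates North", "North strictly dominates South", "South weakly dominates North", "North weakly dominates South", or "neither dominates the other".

Compare South to North across each choice by Column: P1: 3=3, P2: 8>6, P3: 4=4.
South is at least as good everywhere and strictly better somewhere (tied only at P1, P3), so South weakly but not strictly dominates North.

South weakly dominates North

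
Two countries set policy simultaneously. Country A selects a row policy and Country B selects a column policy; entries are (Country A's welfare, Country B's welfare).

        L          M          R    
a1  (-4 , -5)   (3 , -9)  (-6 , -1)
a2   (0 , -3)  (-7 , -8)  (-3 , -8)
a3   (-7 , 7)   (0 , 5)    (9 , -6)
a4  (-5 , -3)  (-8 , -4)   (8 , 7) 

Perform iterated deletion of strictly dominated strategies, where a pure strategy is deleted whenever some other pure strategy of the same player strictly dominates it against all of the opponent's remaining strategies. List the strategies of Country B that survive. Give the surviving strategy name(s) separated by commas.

L, R

For Country B, L strictly dominates M on the remaining rows (a1: -5>-9, a2: -3>-8, a3: 7>5, a4: -3>-4); eliminate M.
Row a1 is eliminated: a2 beats it against every remaining column (L: 0>-4, R: -3>-6).
Among the remaining strategies, none is strictly dominated by another pure strategy of the same player, so the elimination stops.
Surviving strategies — Country A: {a2, a3, a4}; Country B: {L, R}.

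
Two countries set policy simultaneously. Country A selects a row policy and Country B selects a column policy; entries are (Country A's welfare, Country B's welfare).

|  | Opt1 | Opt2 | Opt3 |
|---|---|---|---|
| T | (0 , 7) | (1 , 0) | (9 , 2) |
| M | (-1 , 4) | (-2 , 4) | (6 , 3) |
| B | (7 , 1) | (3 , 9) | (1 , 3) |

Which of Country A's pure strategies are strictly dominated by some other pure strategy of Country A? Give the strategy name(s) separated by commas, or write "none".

T: no other strategy beats it everywhere (M at Opt1 (0>-1); B at Opt3 (9>1)).
M is strictly dominated by T (Opt1: 0>-1, Opt2: 1>-2, Opt3: 9>6).
Nothing dominates B: T at Opt1 (7>0); M at Opt1 (7>-1).

M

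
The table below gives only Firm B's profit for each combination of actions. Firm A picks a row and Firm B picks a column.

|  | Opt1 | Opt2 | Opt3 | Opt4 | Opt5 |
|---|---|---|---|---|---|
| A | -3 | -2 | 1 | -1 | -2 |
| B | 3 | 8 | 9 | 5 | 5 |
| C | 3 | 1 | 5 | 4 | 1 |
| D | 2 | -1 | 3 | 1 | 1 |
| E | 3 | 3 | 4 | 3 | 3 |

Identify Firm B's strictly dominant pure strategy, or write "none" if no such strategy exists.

Opt3

Opt3 vs Opt1: A: 1>-3, B: 9>3, C: 5>3, D: 3>2, E: 4>3.
Opt3 vs Opt2: A: 1>-2, B: 9>8, C: 5>1, D: 3>-1, E: 4>3.
Opt3 vs Opt4: A: 1>-1, B: 9>5, C: 5>4, D: 3>1, E: 4>3.
Opt3 vs Opt5: A: 1>-2, B: 9>5, C: 5>1, D: 3>1, E: 4>3.
Opt3 strictly beats every other strategy against every opponent action, so it is strictly dominant.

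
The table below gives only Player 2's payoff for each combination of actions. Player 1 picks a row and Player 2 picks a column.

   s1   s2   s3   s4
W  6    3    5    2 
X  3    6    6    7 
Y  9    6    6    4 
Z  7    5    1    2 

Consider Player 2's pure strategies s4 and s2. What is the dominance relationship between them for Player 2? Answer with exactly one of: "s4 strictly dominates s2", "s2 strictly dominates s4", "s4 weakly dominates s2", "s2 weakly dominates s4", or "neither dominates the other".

neither dominates the other

Compare s4 to s2 across each opponent action: W: 2<3, X: 7>6, Y: 4<6, Z: 2<5.
s4 does better at X but worse at W, Y, Z; neither strategy dominates the other.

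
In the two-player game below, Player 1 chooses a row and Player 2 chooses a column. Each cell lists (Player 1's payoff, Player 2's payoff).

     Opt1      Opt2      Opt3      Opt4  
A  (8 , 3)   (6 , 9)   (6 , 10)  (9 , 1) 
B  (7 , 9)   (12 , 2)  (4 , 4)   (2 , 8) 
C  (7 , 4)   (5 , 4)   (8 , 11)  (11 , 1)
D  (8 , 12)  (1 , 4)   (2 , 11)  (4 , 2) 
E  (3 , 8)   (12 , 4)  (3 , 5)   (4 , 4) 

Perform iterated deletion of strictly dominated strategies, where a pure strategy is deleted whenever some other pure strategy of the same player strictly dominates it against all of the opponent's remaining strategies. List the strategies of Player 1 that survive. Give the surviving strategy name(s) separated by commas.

Player 2's strategy Opt2 is strictly dominated by Opt3 (A: 10>9, B: 4>2, C: 11>4, D: 11>4, E: 5>4) and is removed.
Row B is eliminated: A beats it against every remaining column (Opt1: 8>7, Opt3: 6>4, Opt4: 9>2).
Player 1's strategy E is strictly dominated by A (Opt1: 8>3, Opt3: 6>3, Opt4: 9>4) and is removed.
For Player 2, Opt1 strictly dominates Opt4 on the remaining rows (A: 3>1, C: 4>1, D: 12>2); eliminate Opt4.
Among the remaining strategies, none is strictly dominated by another pure strategy of the same player, so the elimination stops.
Surviving strategies — Player 1: {A, C, D}; Player 2: {Opt1, Opt3}.

A, C, D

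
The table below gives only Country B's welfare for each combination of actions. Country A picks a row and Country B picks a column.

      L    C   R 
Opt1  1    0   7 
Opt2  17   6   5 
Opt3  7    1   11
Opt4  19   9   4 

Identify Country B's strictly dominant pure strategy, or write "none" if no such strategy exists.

L fails to dominate R at Opt1 (1<7).
C fails to dominate L at Opt1 (0<1).
R fails to dominate L at Opt2 (5<17).
No single strategy dominates all the others.

none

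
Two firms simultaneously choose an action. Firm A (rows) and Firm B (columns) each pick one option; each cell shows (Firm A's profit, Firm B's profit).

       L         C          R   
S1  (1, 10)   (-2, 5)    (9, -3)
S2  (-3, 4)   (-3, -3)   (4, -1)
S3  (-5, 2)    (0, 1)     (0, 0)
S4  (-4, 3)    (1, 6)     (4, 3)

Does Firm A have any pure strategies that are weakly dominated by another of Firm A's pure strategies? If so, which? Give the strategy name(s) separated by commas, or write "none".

S2, S3

Nothing dominates S1: S2 at L (1>-3); S3 at L (1>-5); S4 at L (1>-4).
S2: dominated, since S1 does at least as well everywhere (L: 1>-3, C: -2>-3, R: 9>4).
S3: dominated, since S4 does at least as well everywhere (L: -4>-5, C: 1>0, R: 4>0).
Nothing dominates S4: S1 at C (1>-2); S2 at C (1>-3); S3 at L (-4>-5).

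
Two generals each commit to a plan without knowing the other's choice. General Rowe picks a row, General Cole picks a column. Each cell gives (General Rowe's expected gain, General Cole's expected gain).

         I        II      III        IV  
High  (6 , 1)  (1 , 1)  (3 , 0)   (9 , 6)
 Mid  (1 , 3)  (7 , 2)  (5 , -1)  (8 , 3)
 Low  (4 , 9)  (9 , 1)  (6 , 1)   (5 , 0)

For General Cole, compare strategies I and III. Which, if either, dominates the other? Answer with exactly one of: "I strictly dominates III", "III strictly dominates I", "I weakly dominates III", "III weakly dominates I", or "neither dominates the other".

Compare I to III across every action of General Rowe: High: 1>0, Mid: 3>-1, Low: 9>1.
I gives a strictly higher payoff against every action of General Rowe, so I strictly dominates III.

I strictly dominates III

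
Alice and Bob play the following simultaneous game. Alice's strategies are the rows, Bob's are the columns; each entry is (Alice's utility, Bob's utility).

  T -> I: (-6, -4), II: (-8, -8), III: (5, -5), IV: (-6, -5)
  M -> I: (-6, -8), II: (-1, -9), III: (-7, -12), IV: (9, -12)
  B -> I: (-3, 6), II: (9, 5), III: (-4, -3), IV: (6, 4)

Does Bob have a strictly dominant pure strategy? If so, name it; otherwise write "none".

I vs II: T: -4>-8, M: -8>-9, B: 6>5.
I vs III: T: -4>-5, M: -8>-12, B: 6>-3.
I vs IV: T: -4>-5, M: -8>-12, B: 6>4.
I strictly beats every other strategy against every opponent action, so it is strictly dominant.

I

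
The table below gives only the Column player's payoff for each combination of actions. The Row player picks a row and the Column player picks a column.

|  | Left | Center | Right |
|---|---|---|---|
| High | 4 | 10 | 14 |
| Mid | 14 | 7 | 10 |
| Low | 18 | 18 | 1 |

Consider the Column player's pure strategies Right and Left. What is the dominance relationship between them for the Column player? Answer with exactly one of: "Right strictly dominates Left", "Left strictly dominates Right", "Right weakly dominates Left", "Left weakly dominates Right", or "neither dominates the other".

Right's payoffs vs Left's, by the Row player's action — High: 14>4, Mid: 10<14, Low: 1<18.
Right does better at High but worse at Mid, Low; neither strategy dominates the other.

neither dominates the other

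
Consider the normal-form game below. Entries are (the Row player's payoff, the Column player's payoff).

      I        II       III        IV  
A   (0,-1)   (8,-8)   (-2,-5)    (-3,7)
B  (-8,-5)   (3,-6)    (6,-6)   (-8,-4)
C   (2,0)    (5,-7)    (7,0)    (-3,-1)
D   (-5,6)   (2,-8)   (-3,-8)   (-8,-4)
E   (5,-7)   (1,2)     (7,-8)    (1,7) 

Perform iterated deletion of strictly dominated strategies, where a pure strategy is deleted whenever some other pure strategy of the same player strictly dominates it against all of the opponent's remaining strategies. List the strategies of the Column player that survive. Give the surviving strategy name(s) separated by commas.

Row B is eliminated: C beats it against every remaining column (I: 2>-8, II: 5>3, III: 7>6, IV: -3>-8).
For the Row player, A strictly dominates D on the remaining columns (I: 0>-5, II: 8>2, III: -2>-3, IV: -3>-8); eliminate D.
The Column player's strategy II is strictly dominated by IV (A: 7>-8, C: -1>-7, E: 7>2) and is removed.
The Row player's strategy A is strictly dominated by E (I: 5>0, III: 7>-2, IV: 1>-3) and is removed.
Among the remaining strategies, none is strictly dominated by another pure strategy of the same player, so the elimination stops.
Surviving strategies — the Row player: {C, E}; the Column player: {I, III, IV}.

I, III, IV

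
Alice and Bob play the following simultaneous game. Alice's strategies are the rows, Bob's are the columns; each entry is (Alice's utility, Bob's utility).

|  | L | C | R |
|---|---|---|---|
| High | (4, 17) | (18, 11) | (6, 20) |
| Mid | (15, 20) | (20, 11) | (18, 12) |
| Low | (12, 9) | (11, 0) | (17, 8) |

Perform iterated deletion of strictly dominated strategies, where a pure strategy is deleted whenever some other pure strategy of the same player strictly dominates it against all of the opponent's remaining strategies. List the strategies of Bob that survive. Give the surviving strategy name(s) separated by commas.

For Alice, Mid strictly dominates High on the remaining columns (L: 15>4, C: 20>18, R: 18>6); eliminate High.
Row Low is eliminated: Mid beats it against every remaining column (L: 15>12, C: 20>11, R: 18>17).
Bob's strategy C is strictly dominated by L (Mid: 20>11) and is removed.
For Bob, L strictly dominates R on the remaining rows (Mid: 20>12); eliminate R.
Among the remaining strategies, none is strictly dominated by another pure strategy of the same player, so the elimination stops.
Surviving strategies — Alice: {Mid}; Bob: {L}.

L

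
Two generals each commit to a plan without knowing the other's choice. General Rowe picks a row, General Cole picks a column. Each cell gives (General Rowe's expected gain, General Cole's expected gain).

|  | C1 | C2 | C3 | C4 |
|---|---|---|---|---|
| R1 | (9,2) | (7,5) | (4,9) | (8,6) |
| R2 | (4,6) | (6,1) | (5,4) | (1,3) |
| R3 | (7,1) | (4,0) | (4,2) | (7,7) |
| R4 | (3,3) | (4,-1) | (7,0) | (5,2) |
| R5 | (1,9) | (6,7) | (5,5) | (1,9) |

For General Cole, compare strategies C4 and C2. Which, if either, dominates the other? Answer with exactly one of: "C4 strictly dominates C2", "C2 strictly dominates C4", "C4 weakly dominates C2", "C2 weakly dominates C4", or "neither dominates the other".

Compare C4 to C2 across each opponent action: R1: 6>5, R2: 3>1, R3: 7>0, R4: 2>-1, R5: 9>7.
C4 gives a strictly higher payoff against each opponent action, so C4 strictly dominates C2.

C4 strictly dominates C2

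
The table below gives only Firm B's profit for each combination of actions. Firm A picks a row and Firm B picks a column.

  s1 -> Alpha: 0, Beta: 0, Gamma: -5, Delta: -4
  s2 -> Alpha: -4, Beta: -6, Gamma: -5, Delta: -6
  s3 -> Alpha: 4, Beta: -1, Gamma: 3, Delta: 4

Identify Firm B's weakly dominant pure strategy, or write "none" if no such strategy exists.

Alpha vs Beta: s1: 0=0, s2: -4>-6, s3: 4>-1.
Alpha vs Gamma: s1: 0>-5, s2: -4>-5, s3: 4>3.
Alpha vs Delta: s1: 0>-4, s2: -4>-6, s3: 4=4.
Alpha is at least as good as every other strategy against every opponent action, so it is weakly dominant.

Alpha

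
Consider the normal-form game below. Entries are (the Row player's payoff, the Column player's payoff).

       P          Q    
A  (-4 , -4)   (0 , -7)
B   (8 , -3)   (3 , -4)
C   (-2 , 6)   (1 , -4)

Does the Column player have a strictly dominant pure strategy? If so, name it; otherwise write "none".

P vs Q: A: -4>-7, B: -3>-4, C: 6>-4.
P strictly beats every other strategy against every opponent action, so it is strictly dominant.

P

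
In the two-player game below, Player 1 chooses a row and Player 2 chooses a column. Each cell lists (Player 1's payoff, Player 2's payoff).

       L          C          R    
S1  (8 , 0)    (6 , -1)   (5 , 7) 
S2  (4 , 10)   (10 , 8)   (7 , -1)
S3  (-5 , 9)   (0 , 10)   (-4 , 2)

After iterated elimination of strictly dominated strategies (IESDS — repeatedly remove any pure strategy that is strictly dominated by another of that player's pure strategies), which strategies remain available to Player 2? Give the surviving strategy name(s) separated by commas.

L, R

Row S3 is eliminated: S1 beats it against every remaining column (L: 8>-5, C: 6>0, R: 5>-4).
Player 2's strategy C is strictly dominated by L (S1: 0>-1, S2: 10>8) and is removed.
Among the remaining strategies, none is strictly dominated by another pure strategy of the same player, so the elimination stops.
Surviving strategies — Player 1: {S1, S2}; Player 2: {L, R}.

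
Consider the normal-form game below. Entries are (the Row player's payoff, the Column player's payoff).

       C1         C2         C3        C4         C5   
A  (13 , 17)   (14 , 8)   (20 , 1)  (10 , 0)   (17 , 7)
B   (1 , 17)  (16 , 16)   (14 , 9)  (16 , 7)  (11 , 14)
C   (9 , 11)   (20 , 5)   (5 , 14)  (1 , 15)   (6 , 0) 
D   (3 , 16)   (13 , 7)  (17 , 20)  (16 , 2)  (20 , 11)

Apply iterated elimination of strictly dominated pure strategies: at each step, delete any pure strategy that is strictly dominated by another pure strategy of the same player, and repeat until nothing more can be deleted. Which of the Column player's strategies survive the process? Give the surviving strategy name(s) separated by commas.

For the Column player, C1 strictly dominates C2 on the remaining rows (A: 17>8, B: 17>16, C: 11>5, D: 16>7); eliminate C2.
Row C is eliminated: A beats it against every remaining column (C1: 13>9, C3: 20>5, C4: 10>1, C5: 17>6).
Column C4 is eliminated: C1 beats it against every remaining row (A: 17>0, B: 17>7, D: 16>2).
The Row player's strategy B is strictly dominated by A (C1: 13>1, C3: 20>14, C5: 17>11) and is removed.
For the Column player, C1 strictly dominates C5 on the remaining rows (A: 17>7, D: 16>11); eliminate C5.
Row D is eliminated: A beats it against every remaining column (C1: 13>3, C3: 20>17).
Column C3 is eliminated: C1 beats it against every remaining row (A: 17>1).
Among the remaining strategies, none is strictly dominated by another pure strategy of the same player, so the elimination stops.
Surviving strategies — the Row player: {A}; the Column player: {C1}.

C1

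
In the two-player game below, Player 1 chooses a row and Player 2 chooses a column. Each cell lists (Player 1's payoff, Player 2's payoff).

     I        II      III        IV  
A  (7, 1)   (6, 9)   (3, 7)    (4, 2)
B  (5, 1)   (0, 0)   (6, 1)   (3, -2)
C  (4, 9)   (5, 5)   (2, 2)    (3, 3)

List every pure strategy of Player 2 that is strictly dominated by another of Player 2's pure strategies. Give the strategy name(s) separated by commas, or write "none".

I is not dominated — it holds its own against II at B (1>0); III at B (1=1); IV at B (1>-2).
Nothing dominates II: I at A (9>1); III at A (9>7); IV at A (9>2).
III: no other strategy beats it everywhere (I at A (7>1); II at B (1>0); IV at A (7>2)).
IV: dominated, since II does at least as well everywhere (A: 9>2, B: 0>-2, C: 5>3).

IV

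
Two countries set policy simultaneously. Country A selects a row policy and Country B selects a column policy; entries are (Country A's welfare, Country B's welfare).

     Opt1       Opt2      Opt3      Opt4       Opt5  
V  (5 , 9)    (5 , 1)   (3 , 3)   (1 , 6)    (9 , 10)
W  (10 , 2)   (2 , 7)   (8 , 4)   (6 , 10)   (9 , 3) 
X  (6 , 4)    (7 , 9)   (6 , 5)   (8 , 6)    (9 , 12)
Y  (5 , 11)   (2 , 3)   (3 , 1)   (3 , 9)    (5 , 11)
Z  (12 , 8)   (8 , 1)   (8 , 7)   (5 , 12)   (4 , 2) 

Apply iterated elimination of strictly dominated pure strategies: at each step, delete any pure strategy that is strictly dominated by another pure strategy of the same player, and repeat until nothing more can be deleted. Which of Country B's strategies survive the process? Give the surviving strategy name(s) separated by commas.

Opt1, Opt2, Opt4, Opt5

For Country A, X strictly dominates Y on the remaining columns (Opt1: 6>5, Opt2: 7>2, Opt3: 6>3, Opt4: 8>3, Opt5: 9>5); eliminate Y.
For Country B, Opt4 strictly dominates Opt3 on the remaining rows (V: 6>3, W: 10>4, X: 6>5, Z: 12>7); eliminate Opt3.
Among the remaining strategies, none is strictly dominated by another pure strategy of the same player, so the elimination stops.
Surviving strategies — Country A: {V, W, X, Z}; Country B: {Opt1, Opt2, Opt4, Opt5}.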